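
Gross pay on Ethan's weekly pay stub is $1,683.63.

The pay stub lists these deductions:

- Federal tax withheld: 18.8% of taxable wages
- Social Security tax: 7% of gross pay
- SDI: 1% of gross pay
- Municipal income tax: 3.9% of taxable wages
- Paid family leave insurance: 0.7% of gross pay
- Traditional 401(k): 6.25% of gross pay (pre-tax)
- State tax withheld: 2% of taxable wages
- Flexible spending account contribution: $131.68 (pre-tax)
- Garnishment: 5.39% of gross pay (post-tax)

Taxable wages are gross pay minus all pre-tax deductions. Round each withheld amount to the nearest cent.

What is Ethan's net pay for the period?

Traditional 401(k): $1,683.63 × 0.0625 = $105.23
Flexible spending account contribution: $131.68
Pre-tax total = $105.23 + $131.68 = $236.91
Taxable wages = $1,683.63 − $236.91 = $1,446.72
State tax withheld: $1,446.72 × 0.02 = $28.93
Federal tax withheld: $1,446.72 × 0.188 = $271.98
Municipal income tax: $1,446.72 × 0.039 = $56.42
Social Security tax: $1,683.63 × 0.07 = $117.85
SDI: $1,683.63 × 0.01 = $16.84
Paid family leave insurance: $1,683.63 × 0.007 = $11.79
Garnishment: $1,683.63 × 0.0539 = $90.75
Total deductions = $105.23 + $131.68 + $28.93 + $271.98 + $56.42 + $117.85 + $16.84 + $11.79 + $90.75 = $831.47
Net pay = $1,683.63 − $831.47 = $852.16

$852.16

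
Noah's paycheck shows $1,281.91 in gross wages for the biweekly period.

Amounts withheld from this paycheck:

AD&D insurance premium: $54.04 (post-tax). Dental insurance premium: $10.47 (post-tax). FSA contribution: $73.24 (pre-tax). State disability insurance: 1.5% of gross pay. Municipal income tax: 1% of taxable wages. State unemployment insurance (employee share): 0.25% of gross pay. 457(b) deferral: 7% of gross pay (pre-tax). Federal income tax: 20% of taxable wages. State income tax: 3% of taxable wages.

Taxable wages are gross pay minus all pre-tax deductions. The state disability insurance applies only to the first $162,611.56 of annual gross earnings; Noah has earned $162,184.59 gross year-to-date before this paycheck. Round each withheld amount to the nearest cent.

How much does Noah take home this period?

$776.28

FSA contribution: $73.24
457(b) deferral: $1,281.91 × 0.07 = $89.73
Pre-tax total = $73.24 + $89.73 = $162.97
Taxable wages = $1,281.91 − $162.97 = $1,118.94
Federal income tax: $1,118.94 × 0.2 = $223.79
Municipal income tax: $1,118.94 × 0.01 = $11.19
State income tax: $1,118.94 × 0.03 = $33.57
State unemployment insurance (employee share): $1,281.91 × 0.0025 = $3.20
State disability insurance: only $162,611.56 − $162,184.59 = $426.97 of this check is subject → $426.97 × 0.015 = $6.40
AD&D insurance premium: $54.04
Dental insurance premium: $10.47
Total deductions = $73.24 + $89.73 + $223.79 + $11.19 + $33.57 + $3.20 + $6.40 + $54.04 + $10.47 = $505.63
Net pay = $1,281.91 − $505.63 = $776.28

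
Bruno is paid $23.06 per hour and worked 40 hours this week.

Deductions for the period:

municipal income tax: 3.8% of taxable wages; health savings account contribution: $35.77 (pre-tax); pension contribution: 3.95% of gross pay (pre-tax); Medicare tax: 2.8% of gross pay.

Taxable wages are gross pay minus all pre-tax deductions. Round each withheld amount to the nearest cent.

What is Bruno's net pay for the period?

Gross pay: 40 × $23.06 = $922.40
Pension contribution: $922.40 × 0.0395 = $36.43
Health savings account contribution: $35.77
Pre-tax total = $36.43 + $35.77 = $72.20
Taxable wages = $922.40 − $72.20 = $850.20
Municipal income tax: $850.20 × 0.038 = $32.31
Medicare tax: $922.40 × 0.028 = $25.83
Total deductions = $36.43 + $35.77 + $32.31 + $25.83 = $130.34
Net pay = $922.40 − $130.34 = $792.06

$792.06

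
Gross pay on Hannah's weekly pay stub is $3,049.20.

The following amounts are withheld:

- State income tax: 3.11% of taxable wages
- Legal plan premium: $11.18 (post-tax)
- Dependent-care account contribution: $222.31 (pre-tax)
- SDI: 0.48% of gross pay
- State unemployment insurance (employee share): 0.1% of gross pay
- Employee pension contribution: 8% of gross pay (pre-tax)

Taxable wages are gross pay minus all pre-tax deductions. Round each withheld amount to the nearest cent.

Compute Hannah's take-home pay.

$2,473.75

Dependent-care account contribution: $222.31
Employee pension contribution: $3,049.20 × 0.08 = $243.94
Pre-tax total = $222.31 + $243.94 = $466.25
Taxable wages = $3,049.20 − $466.25 = $2,582.95
State income tax: $2,582.95 × 0.0311 = $80.33
State unemployment insurance (employee share): $3,049.20 × 0.001 = $3.05
SDI: $3,049.20 × 0.0048 = $14.64
Legal plan premium: $11.18
Total deductions = $222.31 + $243.94 + $80.33 + $3.05 + $14.64 + $11.18 = $575.45
Net pay = $3,049.20 − $575.45 = $2,473.75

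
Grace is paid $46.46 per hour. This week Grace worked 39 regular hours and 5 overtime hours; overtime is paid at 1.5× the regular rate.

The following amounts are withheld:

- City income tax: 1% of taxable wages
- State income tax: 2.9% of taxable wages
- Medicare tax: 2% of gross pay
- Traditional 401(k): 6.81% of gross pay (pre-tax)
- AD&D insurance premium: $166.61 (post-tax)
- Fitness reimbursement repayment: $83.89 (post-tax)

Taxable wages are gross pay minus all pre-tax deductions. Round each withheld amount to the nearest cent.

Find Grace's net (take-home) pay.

$1,641.05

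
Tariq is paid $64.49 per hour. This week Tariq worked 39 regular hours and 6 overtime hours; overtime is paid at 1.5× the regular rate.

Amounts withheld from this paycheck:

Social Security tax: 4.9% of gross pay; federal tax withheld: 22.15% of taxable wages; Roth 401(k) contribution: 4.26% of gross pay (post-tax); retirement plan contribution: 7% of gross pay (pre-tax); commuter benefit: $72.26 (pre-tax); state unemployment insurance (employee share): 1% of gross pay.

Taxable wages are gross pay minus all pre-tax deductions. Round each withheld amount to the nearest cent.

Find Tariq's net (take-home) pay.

Regular pay: 39 × $64.49 = $2,515.11
Overtime pay: 6 × $64.49 × 1.5 = $580.41
Gross pay = $2,515.11 + $580.41 = $3,095.52
Retirement plan contribution: $3,095.52 × 0.07 = $216.69
Commuter benefit: $72.26
Pre-tax total = $216.69 + $72.26 = $288.95
Taxable wages = $3,095.52 − $288.95 = $2,806.57
Federal tax withheld: $2,806.57 × 0.2215 = $621.66
State unemployment insurance (employee share): $3,095.52 × 0.01 = $30.96
Social Security tax: $3,095.52 × 0.049 = $151.68
Roth 401(k) contribution: $3,095.52 × 0.0426 = $131.87
Total deductions = $216.69 + $72.26 + $621.66 + $30.96 + $151.68 + $131.87 = $1,225.12
Net pay = $3,095.52 − $1,225.12 = $1,870.40

$1,870.40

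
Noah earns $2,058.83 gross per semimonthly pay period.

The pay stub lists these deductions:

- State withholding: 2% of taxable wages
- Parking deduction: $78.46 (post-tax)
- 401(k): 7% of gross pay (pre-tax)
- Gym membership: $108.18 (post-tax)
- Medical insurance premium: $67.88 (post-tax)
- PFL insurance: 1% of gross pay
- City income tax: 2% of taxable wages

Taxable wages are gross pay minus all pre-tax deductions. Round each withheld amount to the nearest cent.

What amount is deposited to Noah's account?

$1,563.02

401(k): $2,058.83 × 0.07 = $144.12
Taxable wages = $2,058.83 − $144.12 = $1,914.71
State withholding: $1,914.71 × 0.02 = $38.29
City income tax: $1,914.71 × 0.02 = $38.29
PFL insurance: $2,058.83 × 0.01 = $20.59
Parking deduction: $78.46
Gym membership: $108.18
Medical insurance premium: $67.88
Total deductions = $144.12 + $38.29 + $38.29 + $20.59 + $78.46 + $108.18 + $67.88 = $495.81
Net pay = $2,058.83 − $495.81 = $1,563.02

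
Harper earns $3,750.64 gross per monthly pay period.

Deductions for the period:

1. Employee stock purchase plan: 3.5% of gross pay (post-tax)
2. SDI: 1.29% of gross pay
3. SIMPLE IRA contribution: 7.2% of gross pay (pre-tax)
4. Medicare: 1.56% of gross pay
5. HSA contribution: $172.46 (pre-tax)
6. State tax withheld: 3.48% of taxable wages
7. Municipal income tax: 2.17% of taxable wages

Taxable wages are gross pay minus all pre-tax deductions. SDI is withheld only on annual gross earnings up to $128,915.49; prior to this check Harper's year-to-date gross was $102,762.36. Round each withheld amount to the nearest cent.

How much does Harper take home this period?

$2,883.06

SIMPLE IRA contribution: $3,750.64 × 0.072 = $270.05
HSA contribution: $172.46
Pre-tax total = $270.05 + $172.46 = $442.51
Taxable wages = $3,750.64 − $442.51 = $3,308.13
Municipal income tax: $3,308.13 × 0.0217 = $71.79
State tax withheld: $3,308.13 × 0.0348 = $115.12
Medicare: $3,750.64 × 0.0156 = $58.51
SDI: cap not yet reached, full $3,750.64 is subject → $3,750.64 × 0.0129 = $48.38
Employee stock purchase plan: $3,750.64 × 0.035 = $131.27
Total deductions = $270.05 + $172.46 + $71.79 + $115.12 + $58.51 + $48.38 + $131.27 = $867.58
Net pay = $3,750.64 − $867.58 = $2,883.06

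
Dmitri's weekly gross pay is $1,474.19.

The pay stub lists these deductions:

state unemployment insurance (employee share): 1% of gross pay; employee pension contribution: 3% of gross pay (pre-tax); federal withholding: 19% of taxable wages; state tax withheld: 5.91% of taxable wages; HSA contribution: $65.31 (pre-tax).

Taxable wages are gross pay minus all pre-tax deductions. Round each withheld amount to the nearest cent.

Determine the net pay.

$1,009.98

Employee pension contribution: $1,474.19 × 0.03 = $44.23
HSA contribution: $65.31
Pre-tax total = $44.23 + $65.31 = $109.54
Taxable wages = $1,474.19 − $109.54 = $1,364.65
Federal withholding: $1,364.65 × 0.19 = $259.28
State tax withheld: $1,364.65 × 0.0591 = $80.65
State unemployment insurance (employee share): $1,474.19 × 0.01 = $14.74
Total deductions = $44.23 + $65.31 + $259.28 + $80.65 + $14.74 = $464.21
Net pay = $1,474.19 − $464.21 = $1,009.98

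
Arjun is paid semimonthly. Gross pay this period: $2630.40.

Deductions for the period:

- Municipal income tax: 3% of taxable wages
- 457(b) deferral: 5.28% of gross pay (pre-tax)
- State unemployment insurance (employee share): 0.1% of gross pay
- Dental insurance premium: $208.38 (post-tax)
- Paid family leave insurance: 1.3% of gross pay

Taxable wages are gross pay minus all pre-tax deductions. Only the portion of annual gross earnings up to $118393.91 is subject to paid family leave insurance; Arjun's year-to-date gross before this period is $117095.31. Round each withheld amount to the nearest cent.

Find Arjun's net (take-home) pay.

457(b) deferral: $2630.40 × 0.0528 = $138.89
Taxable wages = $2630.40 − $138.89 = $2491.51
Municipal income tax: $2491.51 × 0.03 = $74.75
State unemployment insurance (employee share): $2630.40 × 0.001 = $2.63
Paid family leave insurance: only $118393.91 − $117095.31 = $1298.60 of this check is subject → $1298.60 × 0.013 = $16.88
Dental insurance premium: $208.38
Total deductions = $138.89 + $74.75 + $2.63 + $16.88 + $208.38 = $441.53
Net pay = $2630.40 − $441.53 = $2188.87

$2188.87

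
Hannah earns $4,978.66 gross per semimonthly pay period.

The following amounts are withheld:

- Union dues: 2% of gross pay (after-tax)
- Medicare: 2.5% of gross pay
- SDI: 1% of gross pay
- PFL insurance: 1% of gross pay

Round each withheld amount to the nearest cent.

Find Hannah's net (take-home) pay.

$4,655.04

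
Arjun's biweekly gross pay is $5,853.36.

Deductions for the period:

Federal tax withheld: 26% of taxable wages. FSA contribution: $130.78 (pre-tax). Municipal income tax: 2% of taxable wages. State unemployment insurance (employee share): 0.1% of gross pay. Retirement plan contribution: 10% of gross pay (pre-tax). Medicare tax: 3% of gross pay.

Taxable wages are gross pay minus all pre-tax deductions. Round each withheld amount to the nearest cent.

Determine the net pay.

$3,517.37

FSA contribution: $130.78
Retirement plan contribution: $5,853.36 × 0.1 = $585.34
Pre-tax total = $130.78 + $585.34 = $716.12
Taxable wages = $5,853.36 − $716.12 = $5,137.24
Municipal income tax: $5,137.24 × 0.02 = $102.74
Federal tax withheld: $5,137.24 × 0.26 = $1,335.68
State unemployment insurance (employee share): $5,853.36 × 0.001 = $5.85
Medicare tax: $5,853.36 × 0.03 = $175.60
Total deductions = $130.78 + $585.34 + $102.74 + $1,335.68 + $5.85 + $175.60 = $2,335.99
Net pay = $5,853.36 − $2,335.99 = $3,517.37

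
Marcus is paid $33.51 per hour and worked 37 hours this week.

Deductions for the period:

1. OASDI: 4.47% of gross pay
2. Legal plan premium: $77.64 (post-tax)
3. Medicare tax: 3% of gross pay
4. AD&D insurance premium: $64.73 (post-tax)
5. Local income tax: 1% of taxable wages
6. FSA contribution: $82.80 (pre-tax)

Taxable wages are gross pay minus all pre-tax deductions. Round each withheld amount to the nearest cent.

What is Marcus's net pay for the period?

Gross pay: 37 × $33.51 = $1239.87
FSA contribution: $82.80
Taxable wages = $1239.87 − $82.80 = $1157.07
Local income tax: $1157.07 × 0.01 = $11.57
Medicare tax: $1239.87 × 0.03 = $37.20
OASDI: $1239.87 × 0.0447 = $55.42
AD&D insurance premium: $64.73
Legal plan premium: $77.64
Total deductions = $82.80 + $11.57 + $37.20 + $55.42 + $64.73 + $77.64 = $329.36
Net pay = $1239.87 − $329.36 = $910.51

$910.51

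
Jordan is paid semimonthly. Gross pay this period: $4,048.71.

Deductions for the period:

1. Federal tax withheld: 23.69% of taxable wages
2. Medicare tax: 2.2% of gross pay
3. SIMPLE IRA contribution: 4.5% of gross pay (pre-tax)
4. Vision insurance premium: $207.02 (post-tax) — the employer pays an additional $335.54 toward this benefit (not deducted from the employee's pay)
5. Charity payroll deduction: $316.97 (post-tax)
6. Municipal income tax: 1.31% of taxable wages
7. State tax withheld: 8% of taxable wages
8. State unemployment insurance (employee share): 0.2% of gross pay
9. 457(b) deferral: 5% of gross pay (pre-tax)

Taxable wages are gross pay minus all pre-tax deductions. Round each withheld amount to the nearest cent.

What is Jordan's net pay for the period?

SIMPLE IRA contribution: $4,048.71 × 0.045 = $182.19
457(b) deferral: $4,048.71 × 0.05 = $202.44
Pre-tax total = $182.19 + $202.44 = $384.63
Taxable wages = $4,048.71 − $384.63 = $3,664.08
Federal tax withheld: $3,664.08 × 0.2369 = $868.02
State tax withheld: $3,664.08 × 0.08 = $293.13
Municipal income tax: $3,664.08 × 0.0131 = $48.00
Medicare tax: $4,048.71 × 0.022 = $89.07
State unemployment insurance (employee share): $4,048.71 × 0.002 = $8.10
Charity payroll deduction: $316.97
Vision insurance premium: $207.02
(Employer's $335.54 toward vision insurance premium is not withheld from the employee.)
Total deductions = $182.19 + $202.44 + $868.02 + $293.13 + $48.00 + $89.07 + $8.10 + $316.97 + $207.02 = $2,214.94
Net pay = $4,048.71 − $2,214.94 = $1,833.77

$1,833.77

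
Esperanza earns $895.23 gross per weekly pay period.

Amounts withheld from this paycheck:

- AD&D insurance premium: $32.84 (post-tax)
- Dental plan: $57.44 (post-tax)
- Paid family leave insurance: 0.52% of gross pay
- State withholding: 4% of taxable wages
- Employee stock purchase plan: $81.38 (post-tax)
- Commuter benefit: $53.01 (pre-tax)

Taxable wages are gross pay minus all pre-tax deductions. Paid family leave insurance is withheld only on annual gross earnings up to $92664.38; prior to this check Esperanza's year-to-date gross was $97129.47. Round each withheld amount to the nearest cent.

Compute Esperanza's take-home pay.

Commuter benefit: $53.01
Taxable wages = $895.23 − $53.01 = $842.22
State withholding: $842.22 × 0.04 = $33.69
Paid family leave insurance: annual cap $92664.38 already reached (YTD $97129.47), so $0.00
AD&D insurance premium: $32.84
Dental plan: $57.44
Employee stock purchase plan: $81.38
Total deductions = $53.01 + $33.69 + $0.00 + $32.84 + $57.44 + $81.38 = $258.36
Net pay = $895.23 − $258.36 = $636.87

$636.87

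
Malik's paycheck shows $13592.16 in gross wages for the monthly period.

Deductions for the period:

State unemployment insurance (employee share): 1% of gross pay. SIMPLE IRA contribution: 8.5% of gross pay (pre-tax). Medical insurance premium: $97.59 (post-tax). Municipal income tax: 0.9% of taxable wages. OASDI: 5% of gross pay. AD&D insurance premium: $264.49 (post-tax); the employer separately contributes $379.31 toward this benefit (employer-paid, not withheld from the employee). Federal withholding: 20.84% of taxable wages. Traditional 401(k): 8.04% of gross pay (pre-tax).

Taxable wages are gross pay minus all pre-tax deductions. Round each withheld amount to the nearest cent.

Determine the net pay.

SIMPLE IRA contribution: $13592.16 × 0.085 = $1155.33
Traditional 401(k): $13592.16 × 0.0804 = $1092.81
Pre-tax total = $1155.33 + $1092.81 = $2248.14
Taxable wages = $13592.16 − $2248.14 = $11344.02
Municipal income tax: $11344.02 × 0.009 = $102.10
Federal withholding: $11344.02 × 0.2084 = $2364.09
OASDI: $13592.16 × 0.05 = $679.61
State unemployment insurance (employee share): $13592.16 × 0.01 = $135.92
Medical insurance premium: $97.59
AD&D insurance premium: $264.49
(Employer's $379.31 toward AD&D insurance premium is not withheld from the employee.)
Total deductions = $1155.33 + $1092.81 + $102.10 + $2364.09 + $679.61 + $135.92 + $97.59 + $264.49 = $5891.94
Net pay = $13592.16 − $5891.94 = $7700.22

$7700.22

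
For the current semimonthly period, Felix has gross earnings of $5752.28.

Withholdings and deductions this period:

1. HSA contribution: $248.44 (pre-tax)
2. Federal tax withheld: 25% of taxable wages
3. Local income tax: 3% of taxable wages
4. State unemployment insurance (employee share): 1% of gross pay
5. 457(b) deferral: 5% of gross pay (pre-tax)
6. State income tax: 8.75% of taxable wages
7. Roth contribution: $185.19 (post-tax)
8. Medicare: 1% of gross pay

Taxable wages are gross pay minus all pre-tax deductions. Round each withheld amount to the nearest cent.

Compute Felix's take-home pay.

$2999.03

HSA contribution: $248.44
457(b) deferral: $5752.28 × 0.05 = $287.61
Pre-tax total = $248.44 + $287.61 = $536.05
Taxable wages = $5752.28 − $536.05 = $5216.23
Federal tax withheld: $5216.23 × 0.25 = $1304.06
State income tax: $5216.23 × 0.0875 = $456.42
Local income tax: $5216.23 × 0.03 = $156.49
State unemployment insurance (employee share): $5752.28 × 0.01 = $57.52
Medicare: $5752.28 × 0.01 = $57.52
Roth contribution: $185.19
Total deductions = $248.44 + $287.61 + $1304.06 + $456.42 + $156.49 + $57.52 + $57.52 + $185.19 = $2753.25
Net pay = $5752.28 − $2753.25 = $2999.03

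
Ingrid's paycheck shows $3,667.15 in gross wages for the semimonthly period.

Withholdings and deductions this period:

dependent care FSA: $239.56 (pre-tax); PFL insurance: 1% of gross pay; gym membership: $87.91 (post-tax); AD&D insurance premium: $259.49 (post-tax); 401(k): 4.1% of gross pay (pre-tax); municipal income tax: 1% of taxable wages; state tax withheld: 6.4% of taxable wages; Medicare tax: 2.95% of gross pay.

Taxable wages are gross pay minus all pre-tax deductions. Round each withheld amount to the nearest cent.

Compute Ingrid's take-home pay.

$2,542.48

Dependent care FSA: $239.56
401(k): $3,667.15 × 0.041 = $150.35
Pre-tax total = $239.56 + $150.35 = $389.91
Taxable wages = $3,667.15 − $389.91 = $3,277.24
Municipal income tax: $3,277.24 × 0.01 = $32.77
State tax withheld: $3,277.24 × 0.064 = $209.74
Medicare tax: $3,667.15 × 0.0295 = $108.18
PFL insurance: $3,667.15 × 0.01 = $36.67
AD&D insurance premium: $259.49
Gym membership: $87.91
Total deductions = $239.56 + $150.35 + $32.77 + $209.74 + $108.18 + $36.67 + $259.49 + $87.91 = $1,124.67
Net pay = $3,667.15 − $1,124.67 = $2,542.48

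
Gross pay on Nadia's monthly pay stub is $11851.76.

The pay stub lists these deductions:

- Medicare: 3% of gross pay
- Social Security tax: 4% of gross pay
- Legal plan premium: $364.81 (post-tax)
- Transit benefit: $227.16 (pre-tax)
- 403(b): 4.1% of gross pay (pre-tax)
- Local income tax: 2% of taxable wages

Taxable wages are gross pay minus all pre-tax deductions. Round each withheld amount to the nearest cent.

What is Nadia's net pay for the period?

403(b): $11851.76 × 0.041 = $485.92
Transit benefit: $227.16
Pre-tax total = $485.92 + $227.16 = $713.08
Taxable wages = $11851.76 − $713.08 = $11138.68
Local income tax: $11138.68 × 0.02 = $222.77
Medicare: $11851.76 × 0.03 = $355.55
Social Security tax: $11851.76 × 0.04 = $474.07
Legal plan premium: $364.81
Total deductions = $485.92 + $227.16 + $222.77 + $355.55 + $474.07 + $364.81 = $2130.28
Net pay = $11851.76 − $2130.28 = $9721.48

$9721.48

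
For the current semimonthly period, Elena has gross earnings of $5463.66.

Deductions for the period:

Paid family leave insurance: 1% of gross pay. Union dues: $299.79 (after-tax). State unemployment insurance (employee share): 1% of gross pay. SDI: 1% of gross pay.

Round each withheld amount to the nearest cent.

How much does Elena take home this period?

Paid family leave insurance: $5463.66 × 0.01 = $54.64
State unemployment insurance (employee share): $5463.66 × 0.01 = $54.64
SDI: $5463.66 × 0.01 = $54.64
Union dues: $299.79
Total deductions = $54.64 + $54.64 + $54.64 + $299.79 = $463.71
Net pay = $5463.66 − $463.71 = $4999.95

$4999.95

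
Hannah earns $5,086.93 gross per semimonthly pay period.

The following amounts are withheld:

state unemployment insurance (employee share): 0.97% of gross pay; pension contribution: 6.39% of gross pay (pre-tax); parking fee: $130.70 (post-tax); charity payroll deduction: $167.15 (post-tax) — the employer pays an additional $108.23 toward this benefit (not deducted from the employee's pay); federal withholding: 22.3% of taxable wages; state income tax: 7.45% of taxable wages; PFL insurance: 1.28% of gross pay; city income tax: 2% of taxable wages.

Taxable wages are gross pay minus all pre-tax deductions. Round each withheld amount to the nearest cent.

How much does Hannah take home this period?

Pension contribution: $5,086.93 × 0.0639 = $325.05
Taxable wages = $5,086.93 − $325.05 = $4,761.88
State income tax: $4,761.88 × 0.0745 = $354.76
Federal withholding: $4,761.88 × 0.223 = $1,061.90
City income tax: $4,761.88 × 0.02 = $95.24
PFL insurance: $5,086.93 × 0.0128 = $65.11
State unemployment insurance (employee share): $5,086.93 × 0.0097 = $49.34
Parking fee: $130.70
Charity payroll deduction: $167.15
(Employer's $108.23 toward charity payroll deduction is not withheld from the employee.)
Total deductions = $325.05 + $354.76 + $1,061.90 + $95.24 + $65.11 + $49.34 + $130.70 + $167.15 = $2,249.25
Net pay = $5,086.93 − $2,249.25 = $2,837.68

$2,837.68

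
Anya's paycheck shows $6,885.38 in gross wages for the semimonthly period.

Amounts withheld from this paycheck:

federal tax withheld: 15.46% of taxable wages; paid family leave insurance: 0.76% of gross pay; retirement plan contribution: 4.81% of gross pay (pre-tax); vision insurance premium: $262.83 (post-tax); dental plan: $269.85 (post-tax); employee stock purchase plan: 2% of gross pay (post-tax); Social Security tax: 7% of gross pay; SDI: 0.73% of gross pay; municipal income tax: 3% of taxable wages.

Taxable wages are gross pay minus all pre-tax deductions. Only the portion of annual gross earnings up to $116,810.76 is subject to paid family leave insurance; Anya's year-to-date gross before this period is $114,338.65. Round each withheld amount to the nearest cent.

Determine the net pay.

Retirement plan contribution: $6,885.38 × 0.0481 = $331.19
Taxable wages = $6,885.38 − $331.19 = $6,554.19
Federal tax withheld: $6,554.19 × 0.1546 = $1,013.28
Municipal income tax: $6,554.19 × 0.03 = $196.63
Social Security tax: $6,885.38 × 0.07 = $481.98
Paid family leave insurance: only $116,810.76 − $114,338.65 = $2,472.11 of this check is subject → $2,472.11 × 0.0076 = $18.79
SDI: $6,885.38 × 0.0073 = $50.26
Dental plan: $269.85
Employee stock purchase plan: $6,885.38 × 0.02 = $137.71
Vision insurance premium: $262.83
Total deductions = $331.19 + $1,013.28 + $196.63 + $481.98 + $18.79 + $50.26 + $269.85 + $137.71 + $262.83 = $2,762.52
Net pay = $6,885.38 − $2,762.52 = $4,122.86

$4,122.86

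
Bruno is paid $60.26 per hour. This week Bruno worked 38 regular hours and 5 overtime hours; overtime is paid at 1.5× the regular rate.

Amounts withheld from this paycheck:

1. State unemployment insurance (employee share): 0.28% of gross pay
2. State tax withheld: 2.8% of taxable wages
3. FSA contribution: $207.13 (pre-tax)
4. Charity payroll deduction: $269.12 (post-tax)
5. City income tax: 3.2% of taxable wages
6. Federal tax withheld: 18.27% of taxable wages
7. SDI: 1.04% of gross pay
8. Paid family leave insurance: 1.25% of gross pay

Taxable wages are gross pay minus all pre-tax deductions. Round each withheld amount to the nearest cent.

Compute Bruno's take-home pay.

$1,579.94

Regular pay: 38 × $60.26 = $2,289.88
Overtime pay: 5 × $60.26 × 1.5 = $451.95
Gross pay = $2,289.88 + $451.95 = $2,741.83
FSA contribution: $207.13
Taxable wages = $2,741.83 − $207.13 = $2,534.70
City income tax: $2,534.70 × 0.032 = $81.11
State tax withheld: $2,534.70 × 0.028 = $70.97
Federal tax withheld: $2,534.70 × 0.1827 = $463.09
SDI: $2,741.83 × 0.0104 = $28.52
Paid family leave insurance: $2,741.83 × 0.0125 = $34.27
State unemployment insurance (employee share): $2,741.83 × 0.0028 = $7.68
Charity payroll deduction: $269.12
Total deductions = $207.13 + $81.11 + $70.97 + $463.09 + $28.52 + $34.27 + $7.68 + $269.12 = $1,161.89
Net pay = $2,741.83 − $1,161.89 = $1,579.94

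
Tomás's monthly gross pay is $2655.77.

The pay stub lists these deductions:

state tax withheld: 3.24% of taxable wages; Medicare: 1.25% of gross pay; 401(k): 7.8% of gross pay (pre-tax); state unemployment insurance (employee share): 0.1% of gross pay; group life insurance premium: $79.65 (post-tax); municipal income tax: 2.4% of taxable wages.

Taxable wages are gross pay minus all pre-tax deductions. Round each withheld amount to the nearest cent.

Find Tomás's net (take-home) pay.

$2195.00

401(k): $2655.77 × 0.078 = $207.15
Taxable wages = $2655.77 − $207.15 = $2448.62
State tax withheld: $2448.62 × 0.0324 = $79.34
Municipal income tax: $2448.62 × 0.024 = $58.77
State unemployment insurance (employee share): $2655.77 × 0.001 = $2.66
Medicare: $2655.77 × 0.0125 = $33.20
Group life insurance premium: $79.65
Total deductions = $207.15 + $79.34 + $58.77 + $2.66 + $33.20 + $79.65 = $460.77
Net pay = $2655.77 − $460.77 = $2195.00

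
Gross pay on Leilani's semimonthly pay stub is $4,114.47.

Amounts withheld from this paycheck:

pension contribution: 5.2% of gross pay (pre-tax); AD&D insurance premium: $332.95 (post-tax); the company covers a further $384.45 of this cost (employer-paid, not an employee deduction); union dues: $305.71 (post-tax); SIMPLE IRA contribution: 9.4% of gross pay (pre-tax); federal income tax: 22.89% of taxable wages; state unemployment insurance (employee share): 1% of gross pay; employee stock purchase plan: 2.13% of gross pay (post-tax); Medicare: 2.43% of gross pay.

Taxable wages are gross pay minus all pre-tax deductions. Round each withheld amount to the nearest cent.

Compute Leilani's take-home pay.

$1,842.04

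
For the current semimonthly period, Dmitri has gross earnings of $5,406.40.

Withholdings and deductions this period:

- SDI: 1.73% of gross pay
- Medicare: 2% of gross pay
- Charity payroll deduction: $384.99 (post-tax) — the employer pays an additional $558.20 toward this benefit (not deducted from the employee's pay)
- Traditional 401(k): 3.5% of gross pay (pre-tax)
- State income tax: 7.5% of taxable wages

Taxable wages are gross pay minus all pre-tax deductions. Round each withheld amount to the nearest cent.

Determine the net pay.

Traditional 401(k): $5,406.40 × 0.035 = $189.22
Taxable wages = $5,406.40 − $189.22 = $5,217.18
State income tax: $5,217.18 × 0.075 = $391.29
SDI: $5,406.40 × 0.0173 = $93.53
Medicare: $5,406.40 × 0.02 = $108.13
Charity payroll deduction: $384.99
(Employer's $558.20 toward charity payroll deduction is not withheld from the employee.)
Total deductions = $189.22 + $391.29 + $93.53 + $108.13 + $384.99 = $1,167.16
Net pay = $5,406.40 − $1,167.16 = $4,239.24

$4,239.24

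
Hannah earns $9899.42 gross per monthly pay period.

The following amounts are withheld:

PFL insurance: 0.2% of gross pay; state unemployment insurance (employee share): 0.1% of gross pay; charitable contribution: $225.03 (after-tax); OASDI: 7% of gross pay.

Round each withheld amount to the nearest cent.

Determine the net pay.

OASDI: $9899.42 × 0.07 = $692.96
PFL insurance: $9899.42 × 0.002 = $19.80
State unemployment insurance (employee share): $9899.42 × 0.001 = $9.90
Charitable contribution: $225.03
Total deductions = $692.96 + $19.80 + $9.90 + $225.03 = $947.69
Net pay = $9899.42 − $947.69 = $8951.73

$8951.73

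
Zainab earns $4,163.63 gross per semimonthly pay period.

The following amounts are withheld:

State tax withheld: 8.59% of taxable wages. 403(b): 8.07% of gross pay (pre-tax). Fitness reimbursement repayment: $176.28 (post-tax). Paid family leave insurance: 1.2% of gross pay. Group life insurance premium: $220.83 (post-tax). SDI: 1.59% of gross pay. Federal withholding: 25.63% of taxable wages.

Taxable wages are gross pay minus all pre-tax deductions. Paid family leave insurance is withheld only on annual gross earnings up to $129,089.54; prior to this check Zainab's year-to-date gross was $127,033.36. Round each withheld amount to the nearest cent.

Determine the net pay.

$2,029.84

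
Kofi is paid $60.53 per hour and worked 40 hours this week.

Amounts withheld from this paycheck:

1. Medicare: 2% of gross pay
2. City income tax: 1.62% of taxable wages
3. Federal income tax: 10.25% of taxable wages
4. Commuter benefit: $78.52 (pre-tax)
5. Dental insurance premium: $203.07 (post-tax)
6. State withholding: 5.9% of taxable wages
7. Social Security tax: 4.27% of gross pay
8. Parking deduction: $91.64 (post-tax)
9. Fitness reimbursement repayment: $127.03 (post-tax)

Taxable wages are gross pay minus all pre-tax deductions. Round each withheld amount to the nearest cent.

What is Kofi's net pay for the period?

$1,352.84

Gross pay: 40 × $60.53 = $2,421.20
Commuter benefit: $78.52
Taxable wages = $2,421.20 − $78.52 = $2,342.68
State withholding: $2,342.68 × 0.059 = $138.22
City income tax: $2,342.68 × 0.0162 = $37.95
Federal income tax: $2,342.68 × 0.1025 = $240.12
Medicare: $2,421.20 × 0.02 = $48.42
Social Security tax: $2,421.20 × 0.0427 = $103.39
Parking deduction: $91.64
Dental insurance premium: $203.07
Fitness reimbursement repayment: $127.03
Total deductions = $78.52 + $138.22 + $37.95 + $240.12 + $48.42 + $103.39 + $91.64 + $203.07 + $127.03 = $1,068.36
Net pay = $2,421.20 − $1,068.36 = $1,352.84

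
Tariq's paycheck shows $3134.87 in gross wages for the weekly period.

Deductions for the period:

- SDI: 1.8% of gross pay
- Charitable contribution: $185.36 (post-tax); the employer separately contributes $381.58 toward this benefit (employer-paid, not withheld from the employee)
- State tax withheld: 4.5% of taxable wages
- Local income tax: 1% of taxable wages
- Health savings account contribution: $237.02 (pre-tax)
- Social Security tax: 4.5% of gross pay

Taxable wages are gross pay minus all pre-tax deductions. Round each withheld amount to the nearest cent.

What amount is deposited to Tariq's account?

$2355.61

Health savings account contribution: $237.02
Taxable wages = $3134.87 − $237.02 = $2897.85
Local income tax: $2897.85 × 0.01 = $28.98
State tax withheld: $2897.85 × 0.045 = $130.40
Social Security tax: $3134.87 × 0.045 = $141.07
SDI: $3134.87 × 0.018 = $56.43
Charitable contribution: $185.36
(Employer's $381.58 toward charitable contribution is not withheld from the employee.)
Total deductions = $237.02 + $28.98 + $130.40 + $141.07 + $56.43 + $185.36 = $779.26
Net pay = $3134.87 − $779.26 = $2355.61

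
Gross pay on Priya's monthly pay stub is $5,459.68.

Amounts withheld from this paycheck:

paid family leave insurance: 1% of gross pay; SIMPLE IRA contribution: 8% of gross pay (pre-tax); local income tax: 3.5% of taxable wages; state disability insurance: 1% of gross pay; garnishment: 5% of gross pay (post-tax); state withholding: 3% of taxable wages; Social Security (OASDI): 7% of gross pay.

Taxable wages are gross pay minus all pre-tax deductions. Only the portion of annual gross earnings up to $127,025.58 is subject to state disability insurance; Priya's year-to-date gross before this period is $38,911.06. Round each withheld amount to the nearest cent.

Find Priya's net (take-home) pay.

$3,932.06

SIMPLE IRA contribution: $5,459.68 × 0.08 = $436.77
Taxable wages = $5,459.68 − $436.77 = $5,022.91
State withholding: $5,022.91 × 0.03 = $150.69
Local income tax: $5,022.91 × 0.035 = $175.80
State disability insurance: cap not yet reached, full $5,459.68 is subject → $5,459.68 × 0.01 = $54.60
Paid family leave insurance: $5,459.68 × 0.01 = $54.60
Social Security (OASDI): $5,459.68 × 0.07 = $382.18
Garnishment: $5,459.68 × 0.05 = $272.98
Total deductions = $436.77 + $150.69 + $175.80 + $54.60 + $54.60 + $382.18 + $272.98 = $1,527.62
Net pay = $5,459.68 − $1,527.62 = $3,932.06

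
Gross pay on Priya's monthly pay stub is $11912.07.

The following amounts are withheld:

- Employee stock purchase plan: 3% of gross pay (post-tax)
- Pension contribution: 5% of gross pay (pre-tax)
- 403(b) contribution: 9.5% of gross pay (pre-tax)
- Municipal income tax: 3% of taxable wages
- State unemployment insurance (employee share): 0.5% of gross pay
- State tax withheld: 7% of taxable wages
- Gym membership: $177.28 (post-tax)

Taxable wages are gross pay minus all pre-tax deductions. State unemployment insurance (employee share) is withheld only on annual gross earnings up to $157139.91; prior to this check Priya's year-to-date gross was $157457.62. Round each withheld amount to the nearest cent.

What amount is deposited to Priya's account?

$8631.70

Pension contribution: $11912.07 × 0.05 = $595.60
403(b) contribution: $11912.07 × 0.095 = $1131.65
Pre-tax total = $595.60 + $1131.65 = $1727.25
Taxable wages = $11912.07 − $1727.25 = $10184.82
State tax withheld: $10184.82 × 0.07 = $712.94
Municipal income tax: $10184.82 × 0.03 = $305.54
State unemployment insurance (employee share): annual cap $157139.91 already reached (YTD $157457.62), so $0.00
Gym membership: $177.28
Employee stock purchase plan: $11912.07 × 0.03 = $357.36
Total deductions = $595.60 + $1131.65 + $712.94 + $305.54 + $0.00 + $177.28 + $357.36 = $3280.37
Net pay = $11912.07 − $3280.37 = $8631.70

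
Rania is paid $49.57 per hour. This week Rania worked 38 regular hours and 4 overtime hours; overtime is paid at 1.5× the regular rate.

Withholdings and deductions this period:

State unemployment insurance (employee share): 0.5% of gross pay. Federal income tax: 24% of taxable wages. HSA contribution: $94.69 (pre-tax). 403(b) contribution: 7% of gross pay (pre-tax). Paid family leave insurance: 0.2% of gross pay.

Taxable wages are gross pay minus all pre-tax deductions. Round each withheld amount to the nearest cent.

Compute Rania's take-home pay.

Regular pay: 38 × $49.57 = $1,883.66
Overtime pay: 4 × $49.57 × 1.5 = $297.42
Gross pay = $1,883.66 + $297.42 = $2,181.08
403(b) contribution: $2,181.08 × 0.07 = $152.68
HSA contribution: $94.69
Pre-tax total = $152.68 + $94.69 = $247.37
Taxable wages = $2,181.08 − $247.37 = $1,933.71
Federal income tax: $1,933.71 × 0.24 = $464.09
State unemployment insurance (employee share): $2,181.08 × 0.005 = $10.91
Paid family leave insurance: $2,181.08 × 0.002 = $4.36
Total deductions = $152.68 + $94.69 + $464.09 + $10.91 + $4.36 = $726.73
Net pay = $2,181.08 − $726.73 = $1,454.35

$1,454.35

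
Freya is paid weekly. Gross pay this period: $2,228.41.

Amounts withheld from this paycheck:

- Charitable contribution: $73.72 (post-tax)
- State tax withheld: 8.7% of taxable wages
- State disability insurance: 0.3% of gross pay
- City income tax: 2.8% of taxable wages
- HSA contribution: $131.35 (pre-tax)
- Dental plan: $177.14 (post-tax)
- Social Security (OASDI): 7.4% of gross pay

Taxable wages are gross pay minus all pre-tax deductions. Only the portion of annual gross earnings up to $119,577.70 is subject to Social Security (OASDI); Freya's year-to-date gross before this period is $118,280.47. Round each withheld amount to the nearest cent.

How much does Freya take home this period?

$1,502.35

HSA contribution: $131.35
Taxable wages = $2,228.41 − $131.35 = $2,097.06
City income tax: $2,097.06 × 0.028 = $58.72
State tax withheld: $2,097.06 × 0.087 = $182.44
State disability insurance: $2,228.41 × 0.003 = $6.69
Social Security (OASDI): only $119,577.70 − $118,280.47 = $1,297.23 of this check is subject → $1,297.23 × 0.074 = $96.00
Charitable contribution: $73.72
Dental plan: $177.14
Total deductions = $131.35 + $58.72 + $182.44 + $6.69 + $96.00 + $73.72 + $177.14 = $726.06
Net pay = $2,228.41 − $726.06 = $1,502.35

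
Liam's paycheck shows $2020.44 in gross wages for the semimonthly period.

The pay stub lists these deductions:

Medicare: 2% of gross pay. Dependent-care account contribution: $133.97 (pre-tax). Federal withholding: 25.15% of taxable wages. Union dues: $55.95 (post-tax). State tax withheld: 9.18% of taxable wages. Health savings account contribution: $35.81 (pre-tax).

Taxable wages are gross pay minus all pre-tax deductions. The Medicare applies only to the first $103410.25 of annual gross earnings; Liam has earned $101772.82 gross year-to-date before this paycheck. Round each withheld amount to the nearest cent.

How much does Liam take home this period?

$1126.63

Dependent-care account contribution: $133.97
Health savings account contribution: $35.81
Pre-tax total = $133.97 + $35.81 = $169.78
Taxable wages = $2020.44 − $169.78 = $1850.66
State tax withheld: $1850.66 × 0.0918 = $169.89
Federal withholding: $1850.66 × 0.2515 = $465.44
Medicare: only $103410.25 − $101772.82 = $1637.43 of this check is subject → $1637.43 × 0.02 = $32.75
Union dues: $55.95
Total deductions = $133.97 + $35.81 + $169.89 + $465.44 + $32.75 + $55.95 = $893.81
Net pay = $2020.44 − $893.81 = $1126.63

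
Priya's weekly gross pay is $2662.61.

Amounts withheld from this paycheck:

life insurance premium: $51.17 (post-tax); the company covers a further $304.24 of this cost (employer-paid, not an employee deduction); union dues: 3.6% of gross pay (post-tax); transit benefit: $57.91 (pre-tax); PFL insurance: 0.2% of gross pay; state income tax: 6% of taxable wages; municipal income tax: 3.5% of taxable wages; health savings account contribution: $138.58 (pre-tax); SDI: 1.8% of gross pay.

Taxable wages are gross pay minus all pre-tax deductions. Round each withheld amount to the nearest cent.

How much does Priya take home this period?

Transit benefit: $57.91
Health savings account contribution: $138.58
Pre-tax total = $57.91 + $138.58 = $196.49
Taxable wages = $2662.61 − $196.49 = $2466.12
Municipal income tax: $2466.12 × 0.035 = $86.31
State income tax: $2466.12 × 0.06 = $147.97
SDI: $2662.61 × 0.018 = $47.93
PFL insurance: $2662.61 × 0.002 = $5.33
Union dues: $2662.61 × 0.036 = $95.85
Life insurance premium: $51.17
(Employer's $304.24 toward life insurance premium is not withheld from the employee.)
Total deductions = $57.91 + $138.58 + $86.31 + $147.97 + $47.93 + $5.33 + $95.85 + $51.17 = $631.05
Net pay = $2662.61 − $631.05 = $2031.56

$2031.56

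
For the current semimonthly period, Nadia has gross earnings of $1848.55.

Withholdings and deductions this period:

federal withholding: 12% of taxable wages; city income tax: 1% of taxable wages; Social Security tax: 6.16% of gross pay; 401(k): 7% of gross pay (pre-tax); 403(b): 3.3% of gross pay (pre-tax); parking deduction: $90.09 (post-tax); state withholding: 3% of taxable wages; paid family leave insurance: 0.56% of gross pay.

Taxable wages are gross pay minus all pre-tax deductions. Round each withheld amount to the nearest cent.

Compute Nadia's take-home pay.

$1178.54

403(b): $1848.55 × 0.033 = $61.00
401(k): $1848.55 × 0.07 = $129.40
Pre-tax total = $61.00 + $129.40 = $190.40
Taxable wages = $1848.55 − $190.40 = $1658.15
City income tax: $1658.15 × 0.01 = $16.58
State withholding: $1658.15 × 0.03 = $49.74
Federal withholding: $1658.15 × 0.12 = $198.98
Paid family leave insurance: $1848.55 × 0.0056 = $10.35
Social Security tax: $1848.55 × 0.0616 = $113.87
Parking deduction: $90.09
Total deductions = $61.00 + $129.40 + $16.58 + $49.74 + $198.98 + $10.35 + $113.87 + $90.09 = $670.01
Net pay = $1848.55 − $670.01 = $1178.54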